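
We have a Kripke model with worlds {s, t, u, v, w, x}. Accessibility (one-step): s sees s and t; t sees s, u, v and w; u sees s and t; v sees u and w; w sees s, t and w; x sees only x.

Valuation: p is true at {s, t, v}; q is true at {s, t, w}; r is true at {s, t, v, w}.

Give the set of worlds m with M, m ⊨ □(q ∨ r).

s: successors {s, t}; q ∨ r there: s:T, t:T. ✓
t: successors {s, u, v, w}; q ∨ r there: s:T, u:F, v:T, w:T. ✗
u: successors {s, t}; q ∨ r there: s:T, t:T. ✓
v: successors {u, w}; q ∨ r there: u:F, w:T. ✗
w: successors {s, t, w}; q ∨ r there: s:T, t:T, w:T. ✓
x: successors {x}; q ∨ r there: x:F. ✗

{s, u, w}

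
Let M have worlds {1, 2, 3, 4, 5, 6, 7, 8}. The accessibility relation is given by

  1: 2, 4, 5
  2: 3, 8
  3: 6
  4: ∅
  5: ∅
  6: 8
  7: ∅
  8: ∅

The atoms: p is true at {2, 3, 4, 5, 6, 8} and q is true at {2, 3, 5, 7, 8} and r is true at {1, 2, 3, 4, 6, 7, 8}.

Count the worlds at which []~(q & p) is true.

1: successors {2, 4, 5}; ~(q & p) there: 2:F, 4:T, 5:F. ✗
2: successors {3, 8}; ~(q & p) there: 3:F, 8:F. ✗
3: successors {6}; ~(q & p) there: 6:T. ✓
4: no successors, so []~(q & p) holds vacuously. ✓
5: no successors, so []~(q & p) holds vacuously. ✓
6: successors {8}; ~(q & p) there: 8:F. ✗
7: no successors, so []~(q & p) holds vacuously. ✓
8: no successors, so []~(q & p) holds vacuously. ✓
Satisfying worlds: {3, 4, 5, 7, 8}.

5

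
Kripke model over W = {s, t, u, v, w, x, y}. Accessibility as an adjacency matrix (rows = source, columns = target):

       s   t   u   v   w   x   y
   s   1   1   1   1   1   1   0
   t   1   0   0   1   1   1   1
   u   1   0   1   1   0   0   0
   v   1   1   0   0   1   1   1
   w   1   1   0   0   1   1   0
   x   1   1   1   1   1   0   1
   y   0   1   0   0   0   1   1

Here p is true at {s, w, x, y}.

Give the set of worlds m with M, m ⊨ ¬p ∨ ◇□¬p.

{t, u, v}

s: ¬p is F, ◇□¬p is F. ✗
t: ¬p is T, ◇□¬p is F. ✓
u: ¬p is T, ◇□¬p is F. ✓
v: ¬p is T, ◇□¬p is F. ✓
w: ¬p is F, ◇□¬p is F. ✗
x: ¬p is F, ◇□¬p is F. ✗
y: ¬p is F, ◇□¬p is F. ✗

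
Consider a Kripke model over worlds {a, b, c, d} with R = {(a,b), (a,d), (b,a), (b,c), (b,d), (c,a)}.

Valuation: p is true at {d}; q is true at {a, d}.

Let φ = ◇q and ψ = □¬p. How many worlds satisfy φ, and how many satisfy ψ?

For ◇q:
a: successors {b, d}; q there: b:F, d:T. ✓
b: successors {a, c, d}; q there: a:T, c:F, d:T. ✓
c: successors {a}; q there: a:T. ✓
d: no successors, so ◇q fails. ✗
— 3 worlds.
For □¬p:
a: successors {b, d}; ¬p there: b:T, d:F. ✗
b: successors {a, c, d}; ¬p there: a:T, c:T, d:F. ✗
c: successors {a}; ¬p there: a:T. ✓
d: no successors, so □¬p holds vacuously. ✓
— 2 worlds.

3 and 2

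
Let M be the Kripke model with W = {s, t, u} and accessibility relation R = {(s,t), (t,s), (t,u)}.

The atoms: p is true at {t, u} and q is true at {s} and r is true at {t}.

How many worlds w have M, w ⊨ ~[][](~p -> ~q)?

s: [][](~p -> ~q) is F. ✓
t: [][](~p -> ~q) is T. ✗
u: [][](~p -> ~q) is T. ✗
Satisfying worlds: {s}.

1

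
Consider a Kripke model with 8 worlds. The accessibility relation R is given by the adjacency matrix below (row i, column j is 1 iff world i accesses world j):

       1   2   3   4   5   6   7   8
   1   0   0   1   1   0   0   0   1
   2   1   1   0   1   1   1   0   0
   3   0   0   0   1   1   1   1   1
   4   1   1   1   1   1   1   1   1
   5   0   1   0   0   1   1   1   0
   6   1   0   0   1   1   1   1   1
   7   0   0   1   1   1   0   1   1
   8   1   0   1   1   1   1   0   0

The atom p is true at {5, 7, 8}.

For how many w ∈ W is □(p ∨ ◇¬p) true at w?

1: successors {3, 4, 8}; p ∨ ◇¬p there: 3:T, 4:T, 8:T. ✓
2: successors {1, 2, 4, 5, 6}; p ∨ ◇¬p there: 1:T, 2:T, 4:T, 5:T, 6:T. ✓
3: successors {4, 5, 6, 7, 8}; p ∨ ◇¬p there: 4:T, 5:T, 6:T, 7:T, 8:T. ✓
4: successors {1, 2, 3, 4, 5, 6, 7, 8}; p ∨ ◇¬p there: 1:T, 2:T, 3:T, 4:T, 5:T, 6:T, 7:T, 8:T. ✓
5: successors {2, 5, 6, 7}; p ∨ ◇¬p there: 2:T, 5:T, 6:T, 7:T. ✓
6: successors {1, 4, 5, 6, 7, 8}; p ∨ ◇¬p there: 1:T, 4:T, 5:T, 6:T, 7:T, 8:T. ✓
7: successors {3, 4, 5, 7, 8}; p ∨ ◇¬p there: 3:T, 4:T, 5:T, 7:T, 8:T. ✓
8: successors {1, 3, 4, 5, 6}; p ∨ ◇¬p there: 1:T, 3:T, 4:T, 5:T, 6:T. ✓
Satisfying worlds: {1, 2, 3, 4, 5, 6, 7, 8}.

8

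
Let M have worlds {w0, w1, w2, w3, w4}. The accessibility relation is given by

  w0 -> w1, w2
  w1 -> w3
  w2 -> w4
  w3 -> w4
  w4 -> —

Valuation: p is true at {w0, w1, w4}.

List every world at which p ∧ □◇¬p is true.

{w4}

w0: p is T, □◇¬p is F. ✗
w1: p is T, □◇¬p is F. ✗
w2: p is F, □◇¬p is F. ✗
w3: p is F, □◇¬p is F. ✗
w4: p is T, □◇¬p is T. ✓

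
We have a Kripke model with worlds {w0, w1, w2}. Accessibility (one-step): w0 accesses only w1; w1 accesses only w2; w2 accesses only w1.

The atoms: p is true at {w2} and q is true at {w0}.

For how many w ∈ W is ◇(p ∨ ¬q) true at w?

3

w0: successors {w1}; p ∨ ¬q there: w1:T. ✓
w1: successors {w2}; p ∨ ¬q there: w2:T. ✓
w2: successors {w1}; p ∨ ¬q there: w1:T. ✓
Satisfying worlds: {w0, w1, w2}.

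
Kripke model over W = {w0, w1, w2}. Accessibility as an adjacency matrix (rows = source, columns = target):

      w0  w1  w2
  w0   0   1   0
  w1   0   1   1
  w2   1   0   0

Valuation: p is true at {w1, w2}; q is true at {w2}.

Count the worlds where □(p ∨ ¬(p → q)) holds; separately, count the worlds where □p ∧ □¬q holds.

For □(p ∨ ¬(p → q)):
w0: successors {w1}; p ∨ ¬(p → q) there: w1:T. ✓
w1: successors {w1, w2}; p ∨ ¬(p → q) there: w1:T, w2:T. ✓
w2: successors {w0}; p ∨ ¬(p → q) there: w0:F. ✗
— 2 worlds.
For □p ∧ □¬q:
w0: □p is T, □¬q is T. ✓
w1: □p is T, □¬q is F. ✗
w2: □p is F, □¬q is T. ✗
— 1 world.

2 and 1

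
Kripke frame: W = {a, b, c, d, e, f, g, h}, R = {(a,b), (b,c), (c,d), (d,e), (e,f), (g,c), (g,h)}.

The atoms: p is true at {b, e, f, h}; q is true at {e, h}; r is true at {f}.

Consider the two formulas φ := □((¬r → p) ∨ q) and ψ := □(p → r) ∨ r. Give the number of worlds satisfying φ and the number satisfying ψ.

For □((¬r → p) ∨ q):
a: successors {b}; (¬r → p) ∨ q there: b:T. ✓
b: successors {c}; (¬r → p) ∨ q there: c:F. ✗
c: successors {d}; (¬r → p) ∨ q there: d:F. ✗
d: successors {e}; (¬r → p) ∨ q there: e:T. ✓
e: successors {f}; (¬r → p) ∨ q there: f:T. ✓
f: no successors, so □((¬r → p) ∨ q) holds vacuously. ✓
g: successors {c, h}; (¬r → p) ∨ q there: c:F, h:T. ✗
h: no successors, so □((¬r → p) ∨ q) holds vacuously. ✓
— 5 worlds.
For □(p → r) ∨ r:
a: □(p → r) is F, r is F. ✗
b: □(p → r) is T, r is F. ✓
c: □(p → r) is T, r is F. ✓
d: □(p → r) is F, r is F. ✗
e: □(p → r) is T, r is F. ✓
f: □(p → r) is T, r is T. ✓
g: □(p → r) is F, r is F. ✗
h: □(p → r) is T, r is F. ✓
— 5 worlds.

5 and 5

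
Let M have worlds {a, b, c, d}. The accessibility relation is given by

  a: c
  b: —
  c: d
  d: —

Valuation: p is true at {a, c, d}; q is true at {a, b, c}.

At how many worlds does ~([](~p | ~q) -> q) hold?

1

a: [](~p | ~q) -> q is T. ✗
b: [](~p | ~q) -> q is T. ✗
c: [](~p | ~q) -> q is T. ✗
d: [](~p | ~q) -> q is F. ✓
Satisfying worlds: {d}.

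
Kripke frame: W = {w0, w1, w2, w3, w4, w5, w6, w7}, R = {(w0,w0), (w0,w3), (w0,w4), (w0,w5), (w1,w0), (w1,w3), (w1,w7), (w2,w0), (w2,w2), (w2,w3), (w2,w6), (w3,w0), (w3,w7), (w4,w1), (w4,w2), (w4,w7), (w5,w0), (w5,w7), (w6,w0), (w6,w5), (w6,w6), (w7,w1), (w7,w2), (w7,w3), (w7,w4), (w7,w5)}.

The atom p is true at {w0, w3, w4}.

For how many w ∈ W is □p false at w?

8

w0: successors {w0, w3, w4, w5}; p there: w0:T, w3:T, w4:T, w5:F. ✗
w1: successors {w0, w3, w7}; p there: w0:T, w3:T, w7:F. ✗
w2: successors {w0, w2, w3, w6}; p there: w0:T, w2:F, w3:T, w6:F. ✗
w3: successors {w0, w7}; p there: w0:T, w7:F. ✗
w4: successors {w1, w2, w7}; p there: w1:F, w2:F, w7:F. ✗
w5: successors {w0, w7}; p there: w0:T, w7:F. ✗
w6: successors {w0, w5, w6}; p there: w0:T, w5:F, w6:F. ✗
w7: successors {w1, w2, w3, w4, w5}; p there: w1:F, w2:F, w3:T, w4:T, w5:F. ✗
Satisfying worlds: ∅.
So □p fails at the other 8 worlds.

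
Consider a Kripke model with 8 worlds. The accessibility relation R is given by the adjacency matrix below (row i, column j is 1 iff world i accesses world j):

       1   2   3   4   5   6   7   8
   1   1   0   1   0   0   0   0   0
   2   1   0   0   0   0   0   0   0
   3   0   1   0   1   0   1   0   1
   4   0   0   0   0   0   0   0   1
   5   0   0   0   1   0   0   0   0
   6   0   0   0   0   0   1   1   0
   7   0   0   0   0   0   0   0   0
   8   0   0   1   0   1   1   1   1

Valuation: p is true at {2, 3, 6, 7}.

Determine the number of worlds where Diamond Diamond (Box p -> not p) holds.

1: successors {1, 3}; Diamond (Box p -> not p) there: 1:T, 3:T. ✓
2: successors {1}; Diamond (Box p -> not p) there: 1:T. ✓
3: successors {2, 4, 6, 8}; Diamond (Box p -> not p) there: 2:T, 4:T, 6:F, 8:T. ✓
4: successors {8}; Diamond (Box p -> not p) there: 8:T. ✓
5: successors {4}; Diamond (Box p -> not p) there: 4:T. ✓
6: successors {6, 7}; Diamond (Box p -> not p) there: 6:F, 7:F. ✗
7: no successors, so Diamond Diamond (Box p -> not p) fails. ✗
8: successors {3, 5, 6, 7, 8}; Diamond (Box p -> not p) there: 3:T, 5:T, 6:F, 7:F, 8:T. ✓
Satisfying worlds: {1, 2, 3, 4, 5, 8}.

6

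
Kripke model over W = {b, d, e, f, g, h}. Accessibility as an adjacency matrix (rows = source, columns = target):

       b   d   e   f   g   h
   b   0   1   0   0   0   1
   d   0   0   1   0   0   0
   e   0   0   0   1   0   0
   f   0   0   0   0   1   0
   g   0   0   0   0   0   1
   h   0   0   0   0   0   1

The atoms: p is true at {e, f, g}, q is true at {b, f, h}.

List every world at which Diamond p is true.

b: successors {d, h}; p there: d:F, h:F. ✗
d: successors {e}; p there: e:T. ✓
e: successors {f}; p there: f:T. ✓
f: successors {g}; p there: g:T. ✓
g: successors {h}; p there: h:F. ✗
h: successors {h}; p there: h:F. ✗

{d, e, f}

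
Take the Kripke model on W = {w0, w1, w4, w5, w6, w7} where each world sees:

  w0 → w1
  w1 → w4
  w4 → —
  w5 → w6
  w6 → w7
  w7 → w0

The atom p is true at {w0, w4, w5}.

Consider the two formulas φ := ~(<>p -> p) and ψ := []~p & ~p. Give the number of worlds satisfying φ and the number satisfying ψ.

2 and 1

For ~(<>p -> p):
w0: <>p -> p is T. ✗
w1: <>p -> p is F. ✓
w4: <>p -> p is T. ✗
w5: <>p -> p is T. ✗
w6: <>p -> p is T. ✗
w7: <>p -> p is F. ✓
— 2 worlds.
For []~p & ~p:
w0: []~p is T, ~p is F. ✗
w1: []~p is F, ~p is T. ✗
w4: []~p is T, ~p is F. ✗
w5: []~p is T, ~p is F. ✗
w6: []~p is T, ~p is T. ✓
w7: []~p is F, ~p is T. ✗
— 1 world.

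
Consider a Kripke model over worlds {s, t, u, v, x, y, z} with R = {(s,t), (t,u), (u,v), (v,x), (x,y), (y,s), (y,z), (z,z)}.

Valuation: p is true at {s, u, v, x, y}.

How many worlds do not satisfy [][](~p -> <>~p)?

s: successors {t}; [](~p -> <>~p) there: t:T. ✓
t: successors {u}; [](~p -> <>~p) there: u:T. ✓
u: successors {v}; [](~p -> <>~p) there: v:T. ✓
v: successors {x}; [](~p -> <>~p) there: x:T. ✓
x: successors {y}; [](~p -> <>~p) there: y:T. ✓
y: successors {s, z}; [](~p -> <>~p) there: s:F, z:T. ✗
z: successors {z}; [](~p -> <>~p) there: z:T. ✓
Satisfying worlds: {s, t, u, v, x, z}.
So [][](~p -> <>~p) fails at the other 1 world.

1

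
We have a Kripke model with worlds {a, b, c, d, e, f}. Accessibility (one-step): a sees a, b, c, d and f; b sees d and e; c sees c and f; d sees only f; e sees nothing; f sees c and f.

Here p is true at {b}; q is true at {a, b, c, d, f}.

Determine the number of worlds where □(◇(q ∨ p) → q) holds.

6

a: successors {a, b, c, d, f}; ◇(q ∨ p) → q there: a:T, b:T, c:T, d:T, f:T. ✓
b: successors {d, e}; ◇(q ∨ p) → q there: d:T, e:T. ✓
c: successors {c, f}; ◇(q ∨ p) → q there: c:T, f:T. ✓
d: successors {f}; ◇(q ∨ p) → q there: f:T. ✓
e: no successors, so □(◇(q ∨ p) → q) holds vacuously. ✓
f: successors {c, f}; ◇(q ∨ p) → q there: c:T, f:T. ✓
Satisfying worlds: {a, b, c, d, e, f}.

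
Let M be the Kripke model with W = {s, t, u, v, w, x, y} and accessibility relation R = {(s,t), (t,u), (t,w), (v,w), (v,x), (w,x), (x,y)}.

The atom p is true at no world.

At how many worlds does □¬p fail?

0

s: successors {t}; ¬p there: t:T. ✓
t: successors {u, w}; ¬p there: u:T, w:T. ✓
u: no successors, so □¬p holds vacuously. ✓
v: successors {w, x}; ¬p there: w:T, x:T. ✓
w: successors {x}; ¬p there: x:T. ✓
x: successors {y}; ¬p there: y:T. ✓
y: no successors, so □¬p holds vacuously. ✓
Satisfying worlds: {s, t, u, v, w, x, y}.
So □¬p fails at the other 0 worlds.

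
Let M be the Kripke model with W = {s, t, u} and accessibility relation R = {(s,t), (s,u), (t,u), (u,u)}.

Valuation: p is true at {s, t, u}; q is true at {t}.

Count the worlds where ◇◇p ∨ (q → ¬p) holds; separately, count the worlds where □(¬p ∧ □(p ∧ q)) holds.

3 and 0

For ◇◇p ∨ (q → ¬p):
s: ◇◇p is T, q → ¬p is T. ✓
t: ◇◇p is T, q → ¬p is F. ✓
u: ◇◇p is T, q → ¬p is T. ✓
— 3 worlds.
For □(¬p ∧ □(p ∧ q)):
s: successors {t, u}; ¬p ∧ □(p ∧ q) there: t:F, u:F. ✗
t: successors {u}; ¬p ∧ □(p ∧ q) there: u:F. ✗
u: successors {u}; ¬p ∧ □(p ∧ q) there: u:F. ✗
— 0 worlds.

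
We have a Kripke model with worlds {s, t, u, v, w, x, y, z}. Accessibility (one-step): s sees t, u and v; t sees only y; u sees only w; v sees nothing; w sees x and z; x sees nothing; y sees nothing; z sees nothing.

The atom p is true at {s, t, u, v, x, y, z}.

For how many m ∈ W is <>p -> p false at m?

1

s: <>p is T, p is T. ✓
t: <>p is T, p is T. ✓
u: <>p is F, p is T. ✓
v: <>p is F, p is T. ✓
w: <>p is T, p is F. ✗
x: <>p is F, p is T. ✓
y: <>p is F, p is T. ✓
z: <>p is F, p is T. ✓
Satisfying worlds: {s, t, u, v, x, y, z}.
So <>p -> p fails at the other 1 world.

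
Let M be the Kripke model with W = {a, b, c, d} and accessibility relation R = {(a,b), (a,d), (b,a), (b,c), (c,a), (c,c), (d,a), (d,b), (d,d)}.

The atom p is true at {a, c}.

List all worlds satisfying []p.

a: successors {b, d}; p there: b:F, d:F. ✗
b: successors {a, c}; p there: a:T, c:T. ✓
c: successors {a, c}; p there: a:T, c:T. ✓
d: successors {a, b, d}; p there: a:T, b:F, d:F. ✗

{b, c}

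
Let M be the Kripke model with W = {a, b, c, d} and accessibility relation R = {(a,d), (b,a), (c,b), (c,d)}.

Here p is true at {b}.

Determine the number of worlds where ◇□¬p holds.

a: successors {d}; □¬p there: d:T. ✓
b: successors {a}; □¬p there: a:T. ✓
c: successors {b, d}; □¬p there: b:T, d:T. ✓
d: no successors, so ◇□¬p fails. ✗
Satisfying worlds: {a, b, c}.

3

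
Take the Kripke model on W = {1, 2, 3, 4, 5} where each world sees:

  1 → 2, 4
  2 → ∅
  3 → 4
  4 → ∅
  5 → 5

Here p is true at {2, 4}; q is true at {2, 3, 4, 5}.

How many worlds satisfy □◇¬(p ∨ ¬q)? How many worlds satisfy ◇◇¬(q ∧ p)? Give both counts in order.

3 and 1

For □◇¬(p ∨ ¬q):
1: successors {2, 4}; ◇¬(p ∨ ¬q) there: 2:F, 4:F. ✗
2: no successors, so □◇¬(p ∨ ¬q) holds vacuously. ✓
3: successors {4}; ◇¬(p ∨ ¬q) there: 4:F. ✗
4: no successors, so □◇¬(p ∨ ¬q) holds vacuously. ✓
5: successors {5}; ◇¬(p ∨ ¬q) there: 5:T. ✓
— 3 worlds.
For ◇◇¬(q ∧ p):
1: successors {2, 4}; ◇¬(q ∧ p) there: 2:F, 4:F. ✗
2: no successors, so ◇◇¬(q ∧ p) fails. ✗
3: successors {4}; ◇¬(q ∧ p) there: 4:F. ✗
4: no successors, so ◇◇¬(q ∧ p) fails. ✗
5: successors {5}; ◇¬(q ∧ p) there: 5:T. ✓
— 1 world.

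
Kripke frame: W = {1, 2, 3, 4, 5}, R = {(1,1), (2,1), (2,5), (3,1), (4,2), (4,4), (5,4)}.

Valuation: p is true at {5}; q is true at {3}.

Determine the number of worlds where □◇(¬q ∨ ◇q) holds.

5

1: successors {1}; ◇(¬q ∨ ◇q) there: 1:T. ✓
2: successors {1, 5}; ◇(¬q ∨ ◇q) there: 1:T, 5:T. ✓
3: successors {1}; ◇(¬q ∨ ◇q) there: 1:T. ✓
4: successors {2, 4}; ◇(¬q ∨ ◇q) there: 2:T, 4:T. ✓
5: successors {4}; ◇(¬q ∨ ◇q) there: 4:T. ✓
Satisfying worlds: {1, 2, 3, 4, 5}.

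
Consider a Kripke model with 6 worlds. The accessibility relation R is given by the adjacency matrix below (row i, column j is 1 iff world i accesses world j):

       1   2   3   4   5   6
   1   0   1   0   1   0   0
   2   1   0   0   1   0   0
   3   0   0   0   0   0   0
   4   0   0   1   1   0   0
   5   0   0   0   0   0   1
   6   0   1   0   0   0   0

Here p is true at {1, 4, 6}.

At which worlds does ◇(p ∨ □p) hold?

{1, 2, 4, 5, 6}

1: successors {2, 4}; p ∨ □p there: 2:T, 4:T. ✓
2: successors {1, 4}; p ∨ □p there: 1:T, 4:T. ✓
3: no successors, so ◇(p ∨ □p) fails. ✗
4: successors {3, 4}; p ∨ □p there: 3:T, 4:T. ✓
5: successors {6}; p ∨ □p there: 6:T. ✓
6: successors {2}; p ∨ □p there: 2:T. ✓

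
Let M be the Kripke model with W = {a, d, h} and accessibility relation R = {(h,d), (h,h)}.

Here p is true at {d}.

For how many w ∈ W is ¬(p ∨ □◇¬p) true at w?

a: p ∨ □◇¬p is T. ✗
d: p ∨ □◇¬p is T. ✗
h: p ∨ □◇¬p is F. ✓
Satisfying worlds: {h}.

1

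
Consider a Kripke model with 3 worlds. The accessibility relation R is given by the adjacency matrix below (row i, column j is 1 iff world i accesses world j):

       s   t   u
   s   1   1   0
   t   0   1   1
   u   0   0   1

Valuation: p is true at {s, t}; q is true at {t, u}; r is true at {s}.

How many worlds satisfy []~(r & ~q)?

s: successors {s, t}; ~(r & ~q) there: s:F, t:T. ✗
t: successors {t, u}; ~(r & ~q) there: t:T, u:T. ✓
u: successors {u}; ~(r & ~q) there: u:T. ✓
Satisfying worlds: {t, u}.

2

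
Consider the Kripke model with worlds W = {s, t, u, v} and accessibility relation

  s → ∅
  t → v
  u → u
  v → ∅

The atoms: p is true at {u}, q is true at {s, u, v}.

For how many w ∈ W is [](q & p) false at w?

1

s: no successors, so [](q & p) holds vacuously. ✓
t: successors {v}; q & p there: v:F. ✗
u: successors {u}; q & p there: u:T. ✓
v: no successors, so [](q & p) holds vacuously. ✓
Satisfying worlds: {s, u, v}.
So [](q & p) fails at the other 1 world.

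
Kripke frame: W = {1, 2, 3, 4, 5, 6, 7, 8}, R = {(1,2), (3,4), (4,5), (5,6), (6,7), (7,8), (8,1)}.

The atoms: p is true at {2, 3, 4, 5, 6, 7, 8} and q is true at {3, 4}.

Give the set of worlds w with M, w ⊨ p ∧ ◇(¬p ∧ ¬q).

1: p is F, ◇(¬p ∧ ¬q) is F. ✗
2: p is T, ◇(¬p ∧ ¬q) is F. ✗
3: p is T, ◇(¬p ∧ ¬q) is F. ✗
4: p is T, ◇(¬p ∧ ¬q) is F. ✗
5: p is T, ◇(¬p ∧ ¬q) is F. ✗
6: p is T, ◇(¬p ∧ ¬q) is F. ✗
7: p is T, ◇(¬p ∧ ¬q) is F. ✗
8: p is T, ◇(¬p ∧ ¬q) is T. ✓

{8}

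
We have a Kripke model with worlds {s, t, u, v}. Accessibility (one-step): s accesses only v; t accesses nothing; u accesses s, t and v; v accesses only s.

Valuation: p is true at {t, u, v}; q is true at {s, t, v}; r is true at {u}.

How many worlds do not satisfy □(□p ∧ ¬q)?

3

s: successors {v}; □p ∧ ¬q there: v:F. ✗
t: no successors, so □(□p ∧ ¬q) holds vacuously. ✓
u: successors {s, t, v}; □p ∧ ¬q there: s:F, t:F, v:F. ✗
v: successors {s}; □p ∧ ¬q there: s:F. ✗
Satisfying worlds: {t}.
So □(□p ∧ ¬q) fails at the other 3 worlds.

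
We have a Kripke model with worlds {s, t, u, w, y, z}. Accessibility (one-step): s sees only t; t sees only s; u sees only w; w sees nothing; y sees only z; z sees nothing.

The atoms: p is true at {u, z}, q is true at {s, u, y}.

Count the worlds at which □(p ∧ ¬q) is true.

s: successors {t}; p ∧ ¬q there: t:F. ✗
t: successors {s}; p ∧ ¬q there: s:F. ✗
u: successors {w}; p ∧ ¬q there: w:F. ✗
w: no successors, so □(p ∧ ¬q) holds vacuously. ✓
y: successors {z}; p ∧ ¬q there: z:T. ✓
z: no successors, so □(p ∧ ¬q) holds vacuously. ✓
Satisfying worlds: {w, y, z}.

3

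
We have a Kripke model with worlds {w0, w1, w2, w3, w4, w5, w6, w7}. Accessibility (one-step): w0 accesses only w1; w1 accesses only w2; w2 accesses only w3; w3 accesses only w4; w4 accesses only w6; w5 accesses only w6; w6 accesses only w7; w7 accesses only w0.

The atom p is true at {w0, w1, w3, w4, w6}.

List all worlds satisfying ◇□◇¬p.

{w3, w7}

w0: successors {w1}; □◇¬p there: w1:F. ✗
w1: successors {w2}; □◇¬p there: w2:F. ✗
w2: successors {w3}; □◇¬p there: w3:F. ✗
w3: successors {w4}; □◇¬p there: w4:T. ✓
w4: successors {w6}; □◇¬p there: w6:F. ✗
w5: successors {w6}; □◇¬p there: w6:F. ✗
w6: successors {w7}; □◇¬p there: w7:F. ✗
w7: successors {w0}; □◇¬p there: w0:T. ✓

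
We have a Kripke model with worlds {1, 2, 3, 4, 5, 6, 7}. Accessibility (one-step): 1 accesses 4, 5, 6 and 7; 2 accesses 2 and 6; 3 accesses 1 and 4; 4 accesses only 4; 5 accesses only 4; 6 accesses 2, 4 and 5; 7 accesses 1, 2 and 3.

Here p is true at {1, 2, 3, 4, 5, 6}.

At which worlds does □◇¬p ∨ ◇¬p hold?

1: □◇¬p is F, ◇¬p is T. ✓
2: □◇¬p is F, ◇¬p is F. ✗
3: □◇¬p is F, ◇¬p is F. ✗
4: □◇¬p is F, ◇¬p is F. ✗
5: □◇¬p is F, ◇¬p is F. ✗
6: □◇¬p is F, ◇¬p is F. ✗
7: □◇¬p is F, ◇¬p is F. ✗

{1}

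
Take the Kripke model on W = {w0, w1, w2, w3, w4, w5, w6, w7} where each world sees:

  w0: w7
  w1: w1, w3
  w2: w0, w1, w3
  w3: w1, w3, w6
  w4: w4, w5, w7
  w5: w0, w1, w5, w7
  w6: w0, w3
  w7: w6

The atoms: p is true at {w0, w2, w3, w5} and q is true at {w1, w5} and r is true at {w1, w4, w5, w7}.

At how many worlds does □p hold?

1

w0: successors {w7}; p there: w7:F. ✗
w1: successors {w1, w3}; p there: w1:F, w3:T. ✗
w2: successors {w0, w1, w3}; p there: w0:T, w1:F, w3:T. ✗
w3: successors {w1, w3, w6}; p there: w1:F, w3:T, w6:F. ✗
w4: successors {w4, w5, w7}; p there: w4:F, w5:T, w7:F. ✗
w5: successors {w0, w1, w5, w7}; p there: w0:T, w1:F, w5:T, w7:F. ✗
w6: successors {w0, w3}; p there: w0:T, w3:T. ✓
w7: successors {w6}; p there: w6:F. ✗
Satisfying worlds: {w6}.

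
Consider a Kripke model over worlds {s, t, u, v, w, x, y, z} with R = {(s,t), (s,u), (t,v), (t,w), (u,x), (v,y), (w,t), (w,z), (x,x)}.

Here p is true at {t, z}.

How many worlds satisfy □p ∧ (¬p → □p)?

3

s: □p is F, ¬p → □p is F. ✗
t: □p is F, ¬p → □p is T. ✗
u: □p is F, ¬p → □p is F. ✗
v: □p is F, ¬p → □p is F. ✗
w: □p is T, ¬p → □p is T. ✓
x: □p is F, ¬p → □p is F. ✗
y: □p is T, ¬p → □p is T. ✓
z: □p is T, ¬p → □p is T. ✓
Satisfying worlds: {w, y, z}.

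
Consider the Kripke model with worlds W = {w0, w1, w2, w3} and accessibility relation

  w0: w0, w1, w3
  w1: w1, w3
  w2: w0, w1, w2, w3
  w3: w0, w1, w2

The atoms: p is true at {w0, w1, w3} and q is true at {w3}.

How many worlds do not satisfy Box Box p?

4

w0: successors {w0, w1, w3}; Box p there: w0:T, w1:T, w3:F. ✗
w1: successors {w1, w3}; Box p there: w1:T, w3:F. ✗
w2: successors {w0, w1, w2, w3}; Box p there: w0:T, w1:T, w2:F, w3:F. ✗
w3: successors {w0, w1, w2}; Box p there: w0:T, w1:T, w2:F. ✗
Satisfying worlds: ∅.
So Box Box p fails at the other 4 worlds.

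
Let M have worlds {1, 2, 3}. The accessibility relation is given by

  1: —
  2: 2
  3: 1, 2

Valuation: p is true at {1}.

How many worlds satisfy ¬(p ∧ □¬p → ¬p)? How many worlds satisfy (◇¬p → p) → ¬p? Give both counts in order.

For ¬(p ∧ □¬p → ¬p):
1: p ∧ □¬p → ¬p is F. ✓
2: p ∧ □¬p → ¬p is T. ✗
3: p ∧ □¬p → ¬p is T. ✗
— 1 world.
For (◇¬p → p) → ¬p:
1: ◇¬p → p is T, ¬p is F. ✗
2: ◇¬p → p is F, ¬p is T. ✓
3: ◇¬p → p is F, ¬p is T. ✓
— 2 worlds.

1 and 2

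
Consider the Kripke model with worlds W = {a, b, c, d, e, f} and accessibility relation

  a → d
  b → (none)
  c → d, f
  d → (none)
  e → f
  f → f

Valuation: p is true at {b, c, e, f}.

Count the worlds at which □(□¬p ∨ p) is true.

6

a: successors {d}; □¬p ∨ p there: d:T. ✓
b: no successors, so □(□¬p ∨ p) holds vacuously. ✓
c: successors {d, f}; □¬p ∨ p there: d:T, f:T. ✓
d: no successors, so □(□¬p ∨ p) holds vacuously. ✓
e: successors {f}; □¬p ∨ p there: f:T. ✓
f: successors {f}; □¬p ∨ p there: f:T. ✓
Satisfying worlds: {a, b, c, d, e, f}.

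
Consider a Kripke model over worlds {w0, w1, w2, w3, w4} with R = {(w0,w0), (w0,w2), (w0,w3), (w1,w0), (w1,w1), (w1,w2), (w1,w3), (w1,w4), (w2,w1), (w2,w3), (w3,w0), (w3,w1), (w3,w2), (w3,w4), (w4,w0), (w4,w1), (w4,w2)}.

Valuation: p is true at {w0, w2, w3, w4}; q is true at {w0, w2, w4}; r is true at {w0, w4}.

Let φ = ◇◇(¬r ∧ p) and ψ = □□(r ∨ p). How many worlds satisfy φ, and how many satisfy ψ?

For ◇◇(¬r ∧ p):
w0: successors {w0, w2, w3}; ◇(¬r ∧ p) there: w0:T, w2:T, w3:T. ✓
w1: successors {w0, w1, w2, w3, w4}; ◇(¬r ∧ p) there: w0:T, w1:T, w2:T, w3:T, w4:T. ✓
w2: successors {w1, w3}; ◇(¬r ∧ p) there: w1:T, w3:T. ✓
w3: successors {w0, w1, w2, w4}; ◇(¬r ∧ p) there: w0:T, w1:T, w2:T, w4:T. ✓
w4: successors {w0, w1, w2}; ◇(¬r ∧ p) there: w0:T, w1:T, w2:T. ✓
— 5 worlds.
For □□(r ∨ p):
w0: successors {w0, w2, w3}; □(r ∨ p) there: w0:T, w2:F, w3:F. ✗
w1: successors {w0, w1, w2, w3, w4}; □(r ∨ p) there: w0:T, w1:F, w2:F, w3:F, w4:F. ✗
w2: successors {w1, w3}; □(r ∨ p) there: w1:F, w3:F. ✗
w3: successors {w0, w1, w2, w4}; □(r ∨ p) there: w0:T, w1:F, w2:F, w4:F. ✗
w4: successors {w0, w1, w2}; □(r ∨ p) there: w0:T, w1:F, w2:F. ✗
— 0 worlds.

5 and 0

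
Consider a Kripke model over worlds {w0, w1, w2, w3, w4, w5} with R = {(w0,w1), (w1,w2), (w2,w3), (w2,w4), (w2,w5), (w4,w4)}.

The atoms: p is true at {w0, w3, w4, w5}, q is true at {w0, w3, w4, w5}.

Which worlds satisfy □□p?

w0: successors {w1}; □p there: w1:F. ✗
w1: successors {w2}; □p there: w2:T. ✓
w2: successors {w3, w4, w5}; □p there: w3:T, w4:T, w5:T. ✓
w3: no successors, so □□p holds vacuously. ✓
w4: successors {w4}; □p there: w4:T. ✓
w5: no successors, so □□p holds vacuously. ✓

{w1, w2, w3, w4, w5}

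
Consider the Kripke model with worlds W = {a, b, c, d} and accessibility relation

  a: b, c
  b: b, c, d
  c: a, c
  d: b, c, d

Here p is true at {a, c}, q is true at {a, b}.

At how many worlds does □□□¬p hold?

0

a: successors {b, c}; □□¬p there: b:F, c:F. ✗
b: successors {b, c, d}; □□¬p there: b:F, c:F, d:F. ✗
c: successors {a, c}; □□¬p there: a:F, c:F. ✗
d: successors {b, c, d}; □□¬p there: b:F, c:F, d:F. ✗
Satisfying worlds: ∅.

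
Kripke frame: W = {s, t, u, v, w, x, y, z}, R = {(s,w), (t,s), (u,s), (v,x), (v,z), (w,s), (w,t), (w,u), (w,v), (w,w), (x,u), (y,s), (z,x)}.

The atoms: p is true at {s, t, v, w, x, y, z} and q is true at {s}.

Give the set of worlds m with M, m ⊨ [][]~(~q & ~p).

{t, u, x, y}

s: successors {w}; []~(~q & ~p) there: w:F. ✗
t: successors {s}; []~(~q & ~p) there: s:T. ✓
u: successors {s}; []~(~q & ~p) there: s:T. ✓
v: successors {x, z}; []~(~q & ~p) there: x:F, z:T. ✗
w: successors {s, t, u, v, w}; []~(~q & ~p) there: s:T, t:T, u:T, v:T, w:F. ✗
x: successors {u}; []~(~q & ~p) there: u:T. ✓
y: successors {s}; []~(~q & ~p) there: s:T. ✓
z: successors {x}; []~(~q & ~p) there: x:F. ✗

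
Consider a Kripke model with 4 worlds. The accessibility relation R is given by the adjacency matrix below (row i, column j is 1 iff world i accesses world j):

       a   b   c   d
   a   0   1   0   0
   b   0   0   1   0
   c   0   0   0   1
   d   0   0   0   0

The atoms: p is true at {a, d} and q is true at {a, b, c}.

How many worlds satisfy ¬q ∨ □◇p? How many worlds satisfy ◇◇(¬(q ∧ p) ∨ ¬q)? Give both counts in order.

2 and 2

For ¬q ∨ □◇p:
a: ¬q is F, □◇p is F. ✗
b: ¬q is F, □◇p is T. ✓
c: ¬q is F, □◇p is F. ✗
d: ¬q is T, □◇p is T. ✓
— 2 worlds.
For ◇◇(¬(q ∧ p) ∨ ¬q):
a: successors {b}; ◇(¬(q ∧ p) ∨ ¬q) there: b:T. ✓
b: successors {c}; ◇(¬(q ∧ p) ∨ ¬q) there: c:T. ✓
c: successors {d}; ◇(¬(q ∧ p) ∨ ¬q) there: d:F. ✗
d: no successors, so ◇◇(¬(q ∧ p) ∨ ¬q) fails. ✗
— 2 worlds.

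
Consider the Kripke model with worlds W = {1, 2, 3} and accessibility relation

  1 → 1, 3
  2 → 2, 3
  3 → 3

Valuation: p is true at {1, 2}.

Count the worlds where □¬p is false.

2

1: successors {1, 3}; ¬p there: 1:F, 3:T. ✗
2: successors {2, 3}; ¬p there: 2:F, 3:T. ✗
3: successors {3}; ¬p there: 3:T. ✓
Satisfying worlds: {3}.
So □¬p fails at the other 2 worlds.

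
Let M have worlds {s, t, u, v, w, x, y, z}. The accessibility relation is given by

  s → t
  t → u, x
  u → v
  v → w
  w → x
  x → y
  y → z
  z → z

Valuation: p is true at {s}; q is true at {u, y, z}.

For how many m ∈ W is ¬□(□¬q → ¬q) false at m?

7

s: □(□¬q → ¬q) is T. ✗
t: □(□¬q → ¬q) is F. ✓
u: □(□¬q → ¬q) is T. ✗
v: □(□¬q → ¬q) is T. ✗
w: □(□¬q → ¬q) is T. ✗
x: □(□¬q → ¬q) is T. ✗
y: □(□¬q → ¬q) is T. ✗
z: □(□¬q → ¬q) is T. ✗
Satisfying worlds: {t}.
So ¬□(□¬q → ¬q) fails at the other 7 worlds.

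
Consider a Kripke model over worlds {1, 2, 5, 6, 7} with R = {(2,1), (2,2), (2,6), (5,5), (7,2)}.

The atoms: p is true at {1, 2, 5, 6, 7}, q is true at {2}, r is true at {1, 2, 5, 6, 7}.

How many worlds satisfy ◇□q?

1

1: no successors, so ◇□q fails. ✗
2: successors {1, 2, 6}; □q there: 1:T, 2:F, 6:T. ✓
5: successors {5}; □q there: 5:F. ✗
6: no successors, so ◇□q fails. ✗
7: successors {2}; □q there: 2:F. ✗
Satisfying worlds: {2}.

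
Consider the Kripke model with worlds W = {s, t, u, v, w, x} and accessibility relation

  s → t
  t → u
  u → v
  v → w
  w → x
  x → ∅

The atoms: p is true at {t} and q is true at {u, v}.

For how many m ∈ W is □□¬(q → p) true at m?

4

s: successors {t}; □¬(q → p) there: t:T. ✓
t: successors {u}; □¬(q → p) there: u:T. ✓
u: successors {v}; □¬(q → p) there: v:F. ✗
v: successors {w}; □¬(q → p) there: w:F. ✗
w: successors {x}; □¬(q → p) there: x:T. ✓
x: no successors, so □□¬(q → p) holds vacuously. ✓
Satisfying worlds: {s, t, w, x}.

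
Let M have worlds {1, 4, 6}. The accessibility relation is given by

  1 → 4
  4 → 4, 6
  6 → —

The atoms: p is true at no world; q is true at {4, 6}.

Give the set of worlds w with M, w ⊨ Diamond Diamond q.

1: successors {4}; Diamond q there: 4:T. ✓
4: successors {4, 6}; Diamond q there: 4:T, 6:F. ✓
6: no successors, so Diamond Diamond q fails. ✗

{1, 4}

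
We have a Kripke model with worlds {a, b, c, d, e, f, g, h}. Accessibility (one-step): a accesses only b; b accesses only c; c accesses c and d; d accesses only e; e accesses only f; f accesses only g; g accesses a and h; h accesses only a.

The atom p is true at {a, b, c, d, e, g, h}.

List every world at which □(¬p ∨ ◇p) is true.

{a, b, c, e, f, g, h}

a: successors {b}; ¬p ∨ ◇p there: b:T. ✓
b: successors {c}; ¬p ∨ ◇p there: c:T. ✓
c: successors {c, d}; ¬p ∨ ◇p there: c:T, d:T. ✓
d: successors {e}; ¬p ∨ ◇p there: e:F. ✗
e: successors {f}; ¬p ∨ ◇p there: f:T. ✓
f: successors {g}; ¬p ∨ ◇p there: g:T. ✓
g: successors {a, h}; ¬p ∨ ◇p there: a:T, h:T. ✓
h: successors {a}; ¬p ∨ ◇p there: a:T. ✓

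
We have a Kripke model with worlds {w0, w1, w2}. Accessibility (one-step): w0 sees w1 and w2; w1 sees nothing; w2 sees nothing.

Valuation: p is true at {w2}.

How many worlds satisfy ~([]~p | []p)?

1

w0: []~p | []p is F. ✓
w1: []~p | []p is T. ✗
w2: []~p | []p is T. ✗
Satisfying worlds: {w0}.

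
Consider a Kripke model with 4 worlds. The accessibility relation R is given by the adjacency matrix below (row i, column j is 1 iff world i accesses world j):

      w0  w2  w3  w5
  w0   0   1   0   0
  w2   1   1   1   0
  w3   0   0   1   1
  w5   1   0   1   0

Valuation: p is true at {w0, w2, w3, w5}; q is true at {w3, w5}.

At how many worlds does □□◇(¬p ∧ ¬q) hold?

0

w0: successors {w2}; □◇(¬p ∧ ¬q) there: w2:F. ✗
w2: successors {w0, w2, w3}; □◇(¬p ∧ ¬q) there: w0:F, w2:F, w3:F. ✗
w3: successors {w3, w5}; □◇(¬p ∧ ¬q) there: w3:F, w5:F. ✗
w5: successors {w0, w3}; □◇(¬p ∧ ¬q) there: w0:F, w3:F. ✗
Satisfying worlds: ∅.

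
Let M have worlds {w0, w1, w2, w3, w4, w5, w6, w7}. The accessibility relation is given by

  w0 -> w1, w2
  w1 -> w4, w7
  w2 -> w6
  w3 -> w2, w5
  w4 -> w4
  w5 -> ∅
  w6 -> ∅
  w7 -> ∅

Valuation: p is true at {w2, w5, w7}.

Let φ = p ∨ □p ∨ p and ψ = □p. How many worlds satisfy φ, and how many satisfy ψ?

5 and 4

For p ∨ □p ∨ p:
w0: p ∨ □p is F, p is F. ✗
w1: p ∨ □p is F, p is F. ✗
w2: p ∨ □p is T, p is T. ✓
w3: p ∨ □p is T, p is F. ✓
w4: p ∨ □p is F, p is F. ✗
w5: p ∨ □p is T, p is T. ✓
w6: p ∨ □p is T, p is F. ✓
w7: p ∨ □p is T, p is T. ✓
— 5 worlds.
For □p:
w0: successors {w1, w2}; p there: w1:F, w2:T. ✗
w1: successors {w4, w7}; p there: w4:F, w7:T. ✗
w2: successors {w6}; p there: w6:F. ✗
w3: successors {w2, w5}; p there: w2:T, w5:T. ✓
w4: successors {w4}; p there: w4:F. ✗
w5: no successors, so □p holds vacuously. ✓
w6: no successors, so □p holds vacuously. ✓
w7: no successors, so □p holds vacuously. ✓
— 4 worlds.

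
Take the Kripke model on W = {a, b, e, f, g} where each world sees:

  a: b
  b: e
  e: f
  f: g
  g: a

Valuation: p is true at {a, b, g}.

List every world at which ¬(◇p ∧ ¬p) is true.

a: ◇p ∧ ¬p is F. ✓
b: ◇p ∧ ¬p is F. ✓
e: ◇p ∧ ¬p is F. ✓
f: ◇p ∧ ¬p is T. ✗
g: ◇p ∧ ¬p is F. ✓

{a, b, e, g}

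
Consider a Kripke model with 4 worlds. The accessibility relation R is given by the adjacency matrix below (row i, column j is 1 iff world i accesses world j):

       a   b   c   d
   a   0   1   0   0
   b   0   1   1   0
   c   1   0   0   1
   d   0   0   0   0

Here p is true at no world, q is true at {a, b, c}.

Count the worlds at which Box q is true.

3

a: successors {b}; q there: b:T. ✓
b: successors {b, c}; q there: b:T, c:T. ✓
c: successors {a, d}; q there: a:T, d:F. ✗
d: no successors, so Box q holds vacuously. ✓
Satisfying worlds: {a, b, d}.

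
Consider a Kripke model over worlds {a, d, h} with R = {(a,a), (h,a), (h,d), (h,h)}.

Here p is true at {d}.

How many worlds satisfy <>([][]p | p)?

a: successors {a}; [][]p | p there: a:F. ✗
d: no successors, so <>([][]p | p) fails. ✗
h: successors {a, d, h}; [][]p | p there: a:F, d:T, h:F. ✓
Satisfying worlds: {h}.

1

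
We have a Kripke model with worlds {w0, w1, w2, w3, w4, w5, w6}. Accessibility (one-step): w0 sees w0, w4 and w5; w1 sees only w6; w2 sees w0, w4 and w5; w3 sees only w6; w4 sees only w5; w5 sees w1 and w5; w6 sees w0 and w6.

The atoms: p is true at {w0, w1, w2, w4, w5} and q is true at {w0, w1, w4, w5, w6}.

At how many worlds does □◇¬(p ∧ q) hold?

w0: successors {w0, w4, w5}; ◇¬(p ∧ q) there: w0:F, w4:F, w5:F. ✗
w1: successors {w6}; ◇¬(p ∧ q) there: w6:T. ✓
w2: successors {w0, w4, w5}; ◇¬(p ∧ q) there: w0:F, w4:F, w5:F. ✗
w3: successors {w6}; ◇¬(p ∧ q) there: w6:T. ✓
w4: successors {w5}; ◇¬(p ∧ q) there: w5:F. ✗
w5: successors {w1, w5}; ◇¬(p ∧ q) there: w1:T, w5:F. ✗
w6: successors {w0, w6}; ◇¬(p ∧ q) there: w0:F, w6:T. ✗
Satisfying worlds: {w1, w3}.

2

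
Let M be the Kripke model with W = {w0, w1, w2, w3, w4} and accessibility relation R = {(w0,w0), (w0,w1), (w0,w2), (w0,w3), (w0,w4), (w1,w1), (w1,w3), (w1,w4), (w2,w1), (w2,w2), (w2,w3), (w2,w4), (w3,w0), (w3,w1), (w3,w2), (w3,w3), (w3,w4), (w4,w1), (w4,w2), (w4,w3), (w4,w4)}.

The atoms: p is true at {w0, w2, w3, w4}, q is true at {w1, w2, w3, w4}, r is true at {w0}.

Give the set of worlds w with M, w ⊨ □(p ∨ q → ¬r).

{w1, w2, w4}

w0: successors {w0, w1, w2, w3, w4}; p ∨ q → ¬r there: w0:F, w1:T, w2:T, w3:T, w4:T. ✗
w1: successors {w1, w3, w4}; p ∨ q → ¬r there: w1:T, w3:T, w4:T. ✓
w2: successors {w1, w2, w3, w4}; p ∨ q → ¬r there: w1:T, w2:T, w3:T, w4:T. ✓
w3: successors {w0, w1, w2, w3, w4}; p ∨ q → ¬r there: w0:F, w1:T, w2:T, w3:T, w4:T. ✗
w4: successors {w1, w2, w3, w4}; p ∨ q → ¬r there: w1:T, w2:T, w3:T, w4:T. ✓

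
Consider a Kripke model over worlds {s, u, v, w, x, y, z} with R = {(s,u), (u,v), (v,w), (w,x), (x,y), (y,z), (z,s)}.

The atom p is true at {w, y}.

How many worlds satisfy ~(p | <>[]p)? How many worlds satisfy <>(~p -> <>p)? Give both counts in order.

For ~(p | <>[]p):
s: p | <>[]p is F. ✓
u: p | <>[]p is T. ✗
v: p | <>[]p is F. ✓
w: p | <>[]p is T. ✗
x: p | <>[]p is F. ✓
y: p | <>[]p is T. ✗
z: p | <>[]p is F. ✓
— 4 worlds.
For <>(~p -> <>p):
s: successors {u}; ~p -> <>p there: u:F. ✗
u: successors {v}; ~p -> <>p there: v:T. ✓
v: successors {w}; ~p -> <>p there: w:T. ✓
w: successors {x}; ~p -> <>p there: x:T. ✓
x: successors {y}; ~p -> <>p there: y:T. ✓
y: successors {z}; ~p -> <>p there: z:F. ✗
z: successors {s}; ~p -> <>p there: s:F. ✗
— 4 worlds.

4 and 4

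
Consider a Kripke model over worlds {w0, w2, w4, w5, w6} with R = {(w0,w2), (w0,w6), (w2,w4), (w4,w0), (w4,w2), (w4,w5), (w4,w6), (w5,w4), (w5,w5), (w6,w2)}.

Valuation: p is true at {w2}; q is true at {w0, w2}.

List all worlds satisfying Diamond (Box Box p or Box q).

w0: successors {w2, w6}; Box Box p or Box q there: w2:F, w6:T. ✓
w2: successors {w4}; Box Box p or Box q there: w4:F. ✗
w4: successors {w0, w2, w5, w6}; Box Box p or Box q there: w0:F, w2:F, w5:F, w6:T. ✓
w5: successors {w4, w5}; Box Box p or Box q there: w4:F, w5:F. ✗
w6: successors {w2}; Box Box p or Box q there: w2:F. ✗

{w0, w4}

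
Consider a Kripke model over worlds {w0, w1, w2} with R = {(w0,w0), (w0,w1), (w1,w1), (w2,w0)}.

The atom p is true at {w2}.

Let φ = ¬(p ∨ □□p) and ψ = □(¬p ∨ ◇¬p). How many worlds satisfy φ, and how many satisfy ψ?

2 and 3

For ¬(p ∨ □□p):
w0: p ∨ □□p is F. ✓
w1: p ∨ □□p is F. ✓
w2: p ∨ □□p is T. ✗
— 2 worlds.
For □(¬p ∨ ◇¬p):
w0: successors {w0, w1}; ¬p ∨ ◇¬p there: w0:T, w1:T. ✓
w1: successors {w1}; ¬p ∨ ◇¬p there: w1:T. ✓
w2: successors {w0}; ¬p ∨ ◇¬p there: w0:T. ✓
— 3 worlds.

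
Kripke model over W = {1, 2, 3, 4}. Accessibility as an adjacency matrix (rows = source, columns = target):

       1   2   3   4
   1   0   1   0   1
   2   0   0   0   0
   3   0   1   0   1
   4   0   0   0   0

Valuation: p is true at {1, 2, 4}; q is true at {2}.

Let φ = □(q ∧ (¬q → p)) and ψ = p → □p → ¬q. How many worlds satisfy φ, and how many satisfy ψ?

2 and 3

For □(q ∧ (¬q → p)):
1: successors {2, 4}; q ∧ (¬q → p) there: 2:T, 4:F. ✗
2: no successors, so □(q ∧ (¬q → p)) holds vacuously. ✓
3: successors {2, 4}; q ∧ (¬q → p) there: 2:T, 4:F. ✗
4: no successors, so □(q ∧ (¬q → p)) holds vacuously. ✓
— 2 worlds.
For p → □p → ¬q:
1: p is T, □p → ¬q is T. ✓
2: p is T, □p → ¬q is F. ✗
3: p is F, □p → ¬q is T. ✓
4: p is T, □p → ¬q is T. ✓
— 3 worlds.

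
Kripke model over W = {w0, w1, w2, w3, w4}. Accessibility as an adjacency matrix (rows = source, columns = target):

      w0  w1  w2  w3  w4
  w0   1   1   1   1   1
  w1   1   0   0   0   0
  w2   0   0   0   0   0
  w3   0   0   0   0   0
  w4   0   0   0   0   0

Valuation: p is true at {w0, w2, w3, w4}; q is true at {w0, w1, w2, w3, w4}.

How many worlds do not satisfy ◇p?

w0: successors {w0, w1, w2, w3, w4}; p there: w0:T, w1:F, w2:T, w3:T, w4:T. ✓
w1: successors {w0}; p there: w0:T. ✓
w2: no successors, so ◇p fails. ✗
w3: no successors, so ◇p fails. ✗
w4: no successors, so ◇p fails. ✗
Satisfying worlds: {w0, w1}.
So ◇p fails at the other 3 worlds.

3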